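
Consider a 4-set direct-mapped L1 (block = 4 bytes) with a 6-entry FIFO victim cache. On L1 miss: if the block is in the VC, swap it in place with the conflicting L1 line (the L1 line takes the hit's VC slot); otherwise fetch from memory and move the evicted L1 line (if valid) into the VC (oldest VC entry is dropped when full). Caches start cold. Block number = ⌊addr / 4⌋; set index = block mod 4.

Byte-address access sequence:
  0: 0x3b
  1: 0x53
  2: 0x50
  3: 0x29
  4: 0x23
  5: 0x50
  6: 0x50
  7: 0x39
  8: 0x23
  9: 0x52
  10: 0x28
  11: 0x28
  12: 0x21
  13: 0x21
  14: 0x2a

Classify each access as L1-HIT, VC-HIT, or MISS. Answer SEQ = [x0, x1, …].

#0 0x3b→b14/s2 MISS; vc=[]
#1 0x53→b20/s0 MISS; vc=[]
#2 0x50→b20/s0 L1-HIT; vc=[]
#3 0x29→b10/s2 MISS; vc=[14]
#4 0x23→b8/s0 MISS; vc=[14,20]
#5 0x50→b20/s0 VC-HIT; vc=[14,8]
#6 0x50→b20/s0 L1-HIT; vc=[14,8]
#7 0x39→b14/s2 VC-HIT; vc=[10,8]
#8 0x23→b8/s0 VC-HIT; vc=[10,20]
#9 0x52→b20/s0 VC-HIT; vc=[10,8]
#10 0x28→b10/s2 VC-HIT; vc=[14,8]
#11 0x28→b10/s2 L1-HIT; vc=[14,8]
#12 0x21→b8/s0 VC-HIT; vc=[14,20]
#13 0x21→b8/s0 L1-HIT; vc=[14,20]
#14 0x2a→b10/s2 L1-HIT; vc=[14,20]

SEQ = [MISS, MISS, L1-HIT, MISS, MISS, VC-HIT, L1-HIT, VC-HIT, VC-HIT, VC-HIT, VC-HIT, L1-HIT, VC-HIT, L1-HIT, L1-HIT]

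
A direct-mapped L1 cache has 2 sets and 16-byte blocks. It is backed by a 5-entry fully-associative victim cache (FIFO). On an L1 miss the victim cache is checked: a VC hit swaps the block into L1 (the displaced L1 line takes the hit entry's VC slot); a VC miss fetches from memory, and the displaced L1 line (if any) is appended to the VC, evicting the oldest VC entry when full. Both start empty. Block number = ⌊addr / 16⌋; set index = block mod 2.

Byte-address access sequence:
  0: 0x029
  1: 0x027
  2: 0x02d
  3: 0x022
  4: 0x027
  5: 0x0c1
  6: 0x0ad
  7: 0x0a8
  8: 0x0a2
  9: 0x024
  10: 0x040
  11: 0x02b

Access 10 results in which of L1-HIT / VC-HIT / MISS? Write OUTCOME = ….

OUTCOME = MISS

0: 0x29 (blk 2, set 0) → MISS  vc=[]
1: 0x27 (blk 2, set 0) → L1-HIT  vc=[]
2: 0x2d (blk 2, set 0) → L1-HIT  vc=[]
3: 0x22 (blk 2, set 0) → L1-HIT  vc=[]
4: 0x27 (blk 2, set 0) → L1-HIT  vc=[]
5: 0xc1 (blk 12, set 0) → MISS  vc=[2]
6: 0xad (blk 10, set 0) → MISS  vc=[2, 12]
7: 0xa8 (blk 10, set 0) → L1-HIT  vc=[2, 12]
8: 0xa2 (blk 10, set 0) → L1-HIT  vc=[2, 12]
9: 0x24 (blk 2, set 0) → VC-HIT  vc=[10, 12]
10: 0x40 (blk 4, set 0) → MISS  vc=[10, 12, 2]
11: 0x2b (blk 2, set 0) → VC-HIT  vc=[10, 12, 4]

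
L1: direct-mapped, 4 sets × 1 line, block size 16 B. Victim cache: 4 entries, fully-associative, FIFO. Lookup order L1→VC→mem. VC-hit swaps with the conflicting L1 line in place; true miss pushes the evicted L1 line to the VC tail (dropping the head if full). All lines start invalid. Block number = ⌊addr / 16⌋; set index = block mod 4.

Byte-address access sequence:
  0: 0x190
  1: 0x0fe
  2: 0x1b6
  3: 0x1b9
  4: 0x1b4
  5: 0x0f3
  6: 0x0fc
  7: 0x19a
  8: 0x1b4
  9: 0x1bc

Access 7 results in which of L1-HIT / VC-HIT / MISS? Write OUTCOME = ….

0: 0x190 (blk 25, set 1) → MISS  vc=[]
1: 0xfe (blk 15, set 3) → MISS  vc=[]
2: 0x1b6 (blk 27, set 3) → MISS  vc=[15]
3: 0x1b9 (blk 27, set 3) → L1-HIT  vc=[15]
4: 0x1b4 (blk 27, set 3) → L1-HIT  vc=[15]
5: 0xf3 (blk 15, set 3) → VC-HIT  vc=[27]
6: 0xfc (blk 15, set 3) → L1-HIT  vc=[27]
7: 0x19a (blk 25, set 1) → L1-HIT  vc=[27]
8: 0x1b4 (blk 27, set 3) → VC-HIT  vc=[15]
9: 0x1bc (blk 27, set 3) → L1-HIT  vc=[15]

OUTCOME = L1-HIT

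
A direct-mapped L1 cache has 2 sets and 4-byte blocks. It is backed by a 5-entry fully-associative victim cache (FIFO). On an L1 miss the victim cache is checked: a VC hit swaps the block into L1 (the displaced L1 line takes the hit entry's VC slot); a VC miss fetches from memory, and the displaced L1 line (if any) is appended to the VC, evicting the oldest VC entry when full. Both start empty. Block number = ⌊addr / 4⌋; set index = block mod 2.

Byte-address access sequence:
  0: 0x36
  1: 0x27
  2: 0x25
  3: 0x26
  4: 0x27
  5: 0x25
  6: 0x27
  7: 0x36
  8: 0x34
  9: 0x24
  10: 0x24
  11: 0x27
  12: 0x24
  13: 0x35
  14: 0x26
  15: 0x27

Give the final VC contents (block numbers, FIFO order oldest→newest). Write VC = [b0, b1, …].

VC = [13]

  [0] addr=0x36 blk=13 s=1: MISS | VC []
  [1] addr=0x27 blk=9 s=1: MISS | VC [13]
  [2] addr=0x25 blk=9 s=1: L1-HIT | VC [13]
  [3] addr=0x26 blk=9 s=1: L1-HIT | VC [13]
  [4] addr=0x27 blk=9 s=1: L1-HIT | VC [13]
  [5] addr=0x25 blk=9 s=1: L1-HIT | VC [13]
  [6] addr=0x27 blk=9 s=1: L1-HIT | VC [13]
  [7] addr=0x36 blk=13 s=1: VC-HIT | VC [9]
  [8] addr=0x34 blk=13 s=1: L1-HIT | VC [9]
  [9] addr=0x24 blk=9 s=1: VC-HIT | VC [13]
  [10] addr=0x24 blk=9 s=1: L1-HIT | VC [13]
  [11] addr=0x27 blk=9 s=1: L1-HIT | VC [13]
  [12] addr=0x24 blk=9 s=1: L1-HIT | VC [13]
  [13] addr=0x35 blk=13 s=1: VC-HIT | VC [9]
  [14] addr=0x26 blk=9 s=1: VC-HIT | VC [13]
  [15] addr=0x27 blk=9 s=1: L1-HIT | VC [13]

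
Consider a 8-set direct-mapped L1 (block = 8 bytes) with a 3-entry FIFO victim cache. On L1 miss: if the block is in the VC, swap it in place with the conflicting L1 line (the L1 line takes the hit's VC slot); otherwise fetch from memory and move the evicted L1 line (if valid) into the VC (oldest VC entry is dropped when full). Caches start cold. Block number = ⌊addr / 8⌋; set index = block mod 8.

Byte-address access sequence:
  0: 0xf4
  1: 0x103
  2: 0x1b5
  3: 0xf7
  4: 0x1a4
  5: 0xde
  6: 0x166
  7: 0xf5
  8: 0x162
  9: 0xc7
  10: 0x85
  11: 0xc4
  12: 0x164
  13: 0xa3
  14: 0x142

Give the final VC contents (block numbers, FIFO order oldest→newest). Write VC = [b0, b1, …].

VC = [16, 44, 24]

  [0] addr=0xf4 blk=30 s=6: MISS | VC []
  [1] addr=0x103 blk=32 s=0: MISS | VC []
  [2] addr=0x1b5 blk=54 s=6: MISS | VC [30]
  [3] addr=0xf7 blk=30 s=6: VC-HIT | VC [54]
  [4] addr=0x1a4 blk=52 s=4: MISS | VC [54]
  [5] addr=0xde blk=27 s=3: MISS | VC [54]
  [6] addr=0x166 blk=44 s=4: MISS | VC [54, 52]
  [7] addr=0xf5 blk=30 s=6: L1-HIT | VC [54, 52]
  [8] addr=0x162 blk=44 s=4: L1-HIT | VC [54, 52]
  [9] addr=0xc7 blk=24 s=0: MISS | VC [54, 52, 32]
  [10] addr=0x85 blk=16 s=0: MISS | VC [52, 32, 24]
  [11] addr=0xc4 blk=24 s=0: VC-HIT | VC [52, 32, 16]
  [12] addr=0x164 blk=44 s=4: L1-HIT | VC [52, 32, 16]
  [13] addr=0xa3 blk=20 s=4: MISS | VC [32, 16, 44]
  [14] addr=0x142 blk=40 s=0: MISS | VC [16, 44, 24]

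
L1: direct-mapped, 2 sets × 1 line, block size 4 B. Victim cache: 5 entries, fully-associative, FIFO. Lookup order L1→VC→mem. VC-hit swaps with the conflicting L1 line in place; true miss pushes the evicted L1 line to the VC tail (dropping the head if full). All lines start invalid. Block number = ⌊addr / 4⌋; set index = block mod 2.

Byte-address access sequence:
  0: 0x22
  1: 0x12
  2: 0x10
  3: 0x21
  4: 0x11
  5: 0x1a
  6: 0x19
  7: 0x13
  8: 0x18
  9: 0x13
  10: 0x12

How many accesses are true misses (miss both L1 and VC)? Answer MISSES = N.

#0 0x22→b8/s0 MISS; vc=[]
#1 0x12→b4/s0 MISS; vc=[8]
#2 0x10→b4/s0 L1-HIT; vc=[8]
#3 0x21→b8/s0 VC-HIT; vc=[4]
#4 0x11→b4/s0 VC-HIT; vc=[8]
#5 0x1a→b6/s0 MISS; vc=[8,4]
#6 0x19→b6/s0 L1-HIT; vc=[8,4]
#7 0x13→b4/s0 VC-HIT; vc=[8,6]
#8 0x18→b6/s0 VC-HIT; vc=[8,4]
#9 0x13→b4/s0 VC-HIT; vc=[8,6]
#10 0x12→b4/s0 L1-HIT; vc=[8,6]

MISSES = 3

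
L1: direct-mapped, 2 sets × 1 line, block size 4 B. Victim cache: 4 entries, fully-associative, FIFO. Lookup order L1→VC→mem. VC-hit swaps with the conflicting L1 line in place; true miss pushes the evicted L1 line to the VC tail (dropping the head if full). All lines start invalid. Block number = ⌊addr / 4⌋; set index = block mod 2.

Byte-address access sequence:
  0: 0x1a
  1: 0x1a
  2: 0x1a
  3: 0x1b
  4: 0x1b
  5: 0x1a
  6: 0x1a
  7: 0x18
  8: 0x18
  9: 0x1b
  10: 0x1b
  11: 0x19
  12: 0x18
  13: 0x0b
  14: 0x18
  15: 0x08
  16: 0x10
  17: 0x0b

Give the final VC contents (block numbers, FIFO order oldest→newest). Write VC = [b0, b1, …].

#0 0x1a→b6/s0 MISS; vc=[]
#1 0x1a→b6/s0 L1-HIT; vc=[]
#2 0x1a→b6/s0 L1-HIT; vc=[]
#3 0x1b→b6/s0 L1-HIT; vc=[]
#4 0x1b→b6/s0 L1-HIT; vc=[]
#5 0x1a→b6/s0 L1-HIT; vc=[]
#6 0x1a→b6/s0 L1-HIT; vc=[]
#7 0x18→b6/s0 L1-HIT; vc=[]
#8 0x18→b6/s0 L1-HIT; vc=[]
#9 0x1b→b6/s0 L1-HIT; vc=[]
#10 0x1b→b6/s0 L1-HIT; vc=[]
#11 0x19→b6/s0 L1-HIT; vc=[]
#12 0x18→b6/s0 L1-HIT; vc=[]
#13 0xb→b2/s0 MISS; vc=[6]
#14 0x18→b6/s0 VC-HIT; vc=[2]
#15 0x8→b2/s0 VC-HIT; vc=[6]
#16 0x10→b4/s0 MISS; vc=[6,2]
#17 0xb→b2/s0 VC-HIT; vc=[6,4]

VC = [6, 4]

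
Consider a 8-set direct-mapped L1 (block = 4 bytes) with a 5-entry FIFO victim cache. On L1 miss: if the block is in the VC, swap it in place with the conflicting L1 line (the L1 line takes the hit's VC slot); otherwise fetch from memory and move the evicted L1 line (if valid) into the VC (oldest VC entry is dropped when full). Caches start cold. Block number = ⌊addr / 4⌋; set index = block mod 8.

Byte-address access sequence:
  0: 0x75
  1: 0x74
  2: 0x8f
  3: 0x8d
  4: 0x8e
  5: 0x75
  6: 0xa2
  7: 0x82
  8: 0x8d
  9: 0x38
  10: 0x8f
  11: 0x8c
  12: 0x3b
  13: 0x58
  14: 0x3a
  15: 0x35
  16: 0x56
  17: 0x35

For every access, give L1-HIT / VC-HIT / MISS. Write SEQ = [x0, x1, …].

SEQ = [MISS, L1-HIT, MISS, L1-HIT, L1-HIT, L1-HIT, MISS, MISS, L1-HIT, MISS, L1-HIT, L1-HIT, L1-HIT, MISS, VC-HIT, MISS, MISS, VC-HIT]

  [0] addr=0x75 blk=29 s=5: MISS | VC []
  [1] addr=0x74 blk=29 s=5: L1-HIT | VC []
  [2] addr=0x8f blk=35 s=3: MISS | VC []
  [3] addr=0x8d blk=35 s=3: L1-HIT | VC []
  [4] addr=0x8e blk=35 s=3: L1-HIT | VC []
  [5] addr=0x75 blk=29 s=5: L1-HIT | VC []
  [6] addr=0xa2 blk=40 s=0: MISS | VC []
  [7] addr=0x82 blk=32 s=0: MISS | VC [40]
  [8] addr=0x8d blk=35 s=3: L1-HIT | VC [40]
  [9] addr=0x38 blk=14 s=6: MISS | VC [40]
  [10] addr=0x8f blk=35 s=3: L1-HIT | VC [40]
  [11] addr=0x8c blk=35 s=3: L1-HIT | VC [40]
  [12] addr=0x3b blk=14 s=6: L1-HIT | VC [40]
  [13] addr=0x58 blk=22 s=6: MISS | VC [40, 14]
  [14] addr=0x3a blk=14 s=6: VC-HIT | VC [40, 22]
  [15] addr=0x35 blk=13 s=5: MISS | VC [40, 22, 29]
  [16] addr=0x56 blk=21 s=5: MISS | VC [40, 22, 29, 13]
  [17] addr=0x35 blk=13 s=5: VC-HIT | VC [40, 22, 29, 21]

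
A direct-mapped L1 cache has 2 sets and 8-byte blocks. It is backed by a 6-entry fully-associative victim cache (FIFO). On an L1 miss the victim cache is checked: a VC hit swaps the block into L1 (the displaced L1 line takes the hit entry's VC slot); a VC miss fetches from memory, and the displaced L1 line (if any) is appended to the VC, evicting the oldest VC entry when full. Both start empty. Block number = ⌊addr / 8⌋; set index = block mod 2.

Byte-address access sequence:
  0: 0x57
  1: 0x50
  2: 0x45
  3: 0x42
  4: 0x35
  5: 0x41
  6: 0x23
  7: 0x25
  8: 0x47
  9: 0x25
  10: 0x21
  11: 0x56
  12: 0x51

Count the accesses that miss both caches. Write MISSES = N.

MISSES = 4

  [0] addr=0x57 blk=10 s=0: MISS | VC []
  [1] addr=0x50 blk=10 s=0: L1-HIT | VC []
  [2] addr=0x45 blk=8 s=0: MISS | VC [10]
  [3] addr=0x42 blk=8 s=0: L1-HIT | VC [10]
  [4] addr=0x35 blk=6 s=0: MISS | VC [10, 8]
  [5] addr=0x41 blk=8 s=0: VC-HIT | VC [10, 6]
  [6] addr=0x23 blk=4 s=0: MISS | VC [10, 6, 8]
  [7] addr=0x25 blk=4 s=0: L1-HIT | VC [10, 6, 8]
  [8] addr=0x47 blk=8 s=0: VC-HIT | VC [10, 6, 4]
  [9] addr=0x25 blk=4 s=0: VC-HIT | VC [10, 6, 8]
  [10] addr=0x21 blk=4 s=0: L1-HIT | VC [10, 6, 8]
  [11] addr=0x56 blk=10 s=0: VC-HIT | VC [4, 6, 8]
  [12] addr=0x51 blk=10 s=0: L1-HIT | VC [4, 6, 8]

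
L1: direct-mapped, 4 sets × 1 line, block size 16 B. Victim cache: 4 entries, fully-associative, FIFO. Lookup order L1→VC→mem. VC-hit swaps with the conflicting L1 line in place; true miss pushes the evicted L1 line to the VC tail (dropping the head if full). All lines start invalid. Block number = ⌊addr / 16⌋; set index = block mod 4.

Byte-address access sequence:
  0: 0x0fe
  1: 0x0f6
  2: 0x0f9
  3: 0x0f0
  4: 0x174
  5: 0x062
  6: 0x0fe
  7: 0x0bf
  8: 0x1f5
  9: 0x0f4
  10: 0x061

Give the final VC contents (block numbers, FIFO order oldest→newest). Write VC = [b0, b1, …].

VC = [23, 31, 11]

0: 0xfe (blk 15, set 3) → MISS  vc=[]
1: 0xf6 (blk 15, set 3) → L1-HIT  vc=[]
2: 0xf9 (blk 15, set 3) → L1-HIT  vc=[]
3: 0xf0 (blk 15, set 3) → L1-HIT  vc=[]
4: 0x174 (blk 23, set 3) → MISS  vc=[15]
5: 0x62 (blk 6, set 2) → MISS  vc=[15]
6: 0xfe (blk 15, set 3) → VC-HIT  vc=[23]
7: 0xbf (blk 11, set 3) → MISS  vc=[23, 15]
8: 0x1f5 (blk 31, set 3) → MISS  vc=[23, 15, 11]
9: 0xf4 (blk 15, set 3) → VC-HIT  vc=[23, 31, 11]
10: 0x61 (blk 6, set 2) → L1-HIT  vc=[23, 31, 11]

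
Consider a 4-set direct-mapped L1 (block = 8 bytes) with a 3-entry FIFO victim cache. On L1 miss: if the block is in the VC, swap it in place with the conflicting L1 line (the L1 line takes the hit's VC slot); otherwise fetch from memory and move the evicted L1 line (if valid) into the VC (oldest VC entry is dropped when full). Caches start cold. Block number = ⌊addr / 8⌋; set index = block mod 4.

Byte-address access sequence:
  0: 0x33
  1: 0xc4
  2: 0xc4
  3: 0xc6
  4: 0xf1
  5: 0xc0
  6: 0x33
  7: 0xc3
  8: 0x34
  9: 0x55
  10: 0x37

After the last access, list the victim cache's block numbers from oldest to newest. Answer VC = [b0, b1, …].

VC = [30, 10]

0: 0x33 (blk 6, set 2) → MISS  vc=[]
1: 0xc4 (blk 24, set 0) → MISS  vc=[]
2: 0xc4 (blk 24, set 0) → L1-HIT  vc=[]
3: 0xc6 (blk 24, set 0) → L1-HIT  vc=[]
4: 0xf1 (blk 30, set 2) → MISS  vc=[6]
5: 0xc0 (blk 24, set 0) → L1-HIT  vc=[6]
6: 0x33 (blk 6, set 2) → VC-HIT  vc=[30]
7: 0xc3 (blk 24, set 0) → L1-HIT  vc=[30]
8: 0x34 (blk 6, set 2) → L1-HIT  vc=[30]
9: 0x55 (blk 10, set 2) → MISS  vc=[30, 6]
10: 0x37 (blk 6, set 2) → VC-HIT  vc=[30, 10]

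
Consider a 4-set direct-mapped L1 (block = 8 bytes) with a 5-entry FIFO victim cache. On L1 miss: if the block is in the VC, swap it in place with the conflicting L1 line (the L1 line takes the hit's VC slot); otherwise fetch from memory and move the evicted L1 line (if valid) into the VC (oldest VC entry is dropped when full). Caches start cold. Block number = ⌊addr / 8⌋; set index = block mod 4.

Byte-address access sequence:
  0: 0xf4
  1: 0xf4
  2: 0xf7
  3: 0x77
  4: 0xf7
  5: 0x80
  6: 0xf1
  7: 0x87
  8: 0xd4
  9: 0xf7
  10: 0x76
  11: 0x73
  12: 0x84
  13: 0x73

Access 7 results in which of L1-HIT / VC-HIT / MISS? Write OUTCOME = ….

OUTCOME = L1-HIT

  [0] addr=0xf4 blk=30 s=2: MISS | VC []
  [1] addr=0xf4 blk=30 s=2: L1-HIT | VC []
  [2] addr=0xf7 blk=30 s=2: L1-HIT | VC []
  [3] addr=0x77 blk=14 s=2: MISS | VC [30]
  [4] addr=0xf7 blk=30 s=2: VC-HIT | VC [14]
  [5] addr=0x80 blk=16 s=0: MISS | VC [14]
  [6] addr=0xf1 blk=30 s=2: L1-HIT | VC [14]
  [7] addr=0x87 blk=16 s=0: L1-HIT | VC [14]
  [8] addr=0xd4 blk=26 s=2: MISS | VC [14, 30]
  [9] addr=0xf7 blk=30 s=2: VC-HIT | VC [14, 26]
  [10] addr=0x76 blk=14 s=2: VC-HIT | VC [30, 26]
  [11] addr=0x73 blk=14 s=2: L1-HIT | VC [30, 26]
  [12] addr=0x84 blk=16 s=0: L1-HIT | VC [30, 26]
  [13] addr=0x73 blk=14 s=2: L1-HIT | VC [30, 26]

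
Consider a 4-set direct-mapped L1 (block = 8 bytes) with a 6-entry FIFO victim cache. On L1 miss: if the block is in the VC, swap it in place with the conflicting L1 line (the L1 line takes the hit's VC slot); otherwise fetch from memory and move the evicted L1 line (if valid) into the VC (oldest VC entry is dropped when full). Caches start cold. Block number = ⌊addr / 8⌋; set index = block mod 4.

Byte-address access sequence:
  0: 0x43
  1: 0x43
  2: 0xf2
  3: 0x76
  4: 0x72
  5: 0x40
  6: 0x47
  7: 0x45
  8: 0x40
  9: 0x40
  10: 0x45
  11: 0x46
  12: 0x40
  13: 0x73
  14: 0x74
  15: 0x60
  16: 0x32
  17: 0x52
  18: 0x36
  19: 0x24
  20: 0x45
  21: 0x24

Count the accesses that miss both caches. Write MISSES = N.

MISSES = 7

#0 0x43→b8/s0 MISS; vc=[]
#1 0x43→b8/s0 L1-HIT; vc=[]
#2 0xf2→b30/s2 MISS; vc=[]
#3 0x76→b14/s2 MISS; vc=[30]
#4 0x72→b14/s2 L1-HIT; vc=[30]
#5 0x40→b8/s0 L1-HIT; vc=[30]
#6 0x47→b8/s0 L1-HIT; vc=[30]
#7 0x45→b8/s0 L1-HIT; vc=[30]
#8 0x40→b8/s0 L1-HIT; vc=[30]
#9 0x40→b8/s0 L1-HIT; vc=[30]
#10 0x45→b8/s0 L1-HIT; vc=[30]
#11 0x46→b8/s0 L1-HIT; vc=[30]
#12 0x40→b8/s0 L1-HIT; vc=[30]
#13 0x73→b14/s2 L1-HIT; vc=[30]
#14 0x74→b14/s2 L1-HIT; vc=[30]
#15 0x60→b12/s0 MISS; vc=[30,8]
#16 0x32→b6/s2 MISS; vc=[30,8,14]
#17 0x52→b10/s2 MISS; vc=[30,8,14,6]
#18 0x36→b6/s2 VC-HIT; vc=[30,8,14,10]
#19 0x24→b4/s0 MISS; vc=[30,8,14,10,12]
#20 0x45→b8/s0 VC-HIT; vc=[30,4,14,10,12]
#21 0x24→b4/s0 VC-HIT; vc=[30,8,14,10,12]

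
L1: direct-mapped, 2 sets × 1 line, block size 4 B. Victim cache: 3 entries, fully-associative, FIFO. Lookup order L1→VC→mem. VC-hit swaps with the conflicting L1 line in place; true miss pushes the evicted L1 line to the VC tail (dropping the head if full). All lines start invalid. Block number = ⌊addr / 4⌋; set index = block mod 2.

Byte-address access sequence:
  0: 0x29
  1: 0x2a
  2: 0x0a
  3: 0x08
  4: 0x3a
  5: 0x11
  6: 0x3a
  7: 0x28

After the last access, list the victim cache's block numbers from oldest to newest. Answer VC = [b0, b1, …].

#0 0x29→b10/s0 MISS; vc=[]
#1 0x2a→b10/s0 L1-HIT; vc=[]
#2 0xa→b2/s0 MISS; vc=[10]
#3 0x8→b2/s0 L1-HIT; vc=[10]
#4 0x3a→b14/s0 MISS; vc=[10,2]
#5 0x11→b4/s0 MISS; vc=[10,2,14]
#6 0x3a→b14/s0 VC-HIT; vc=[10,2,4]
#7 0x28→b10/s0 VC-HIT; vc=[14,2,4]

VC = [14, 2, 4]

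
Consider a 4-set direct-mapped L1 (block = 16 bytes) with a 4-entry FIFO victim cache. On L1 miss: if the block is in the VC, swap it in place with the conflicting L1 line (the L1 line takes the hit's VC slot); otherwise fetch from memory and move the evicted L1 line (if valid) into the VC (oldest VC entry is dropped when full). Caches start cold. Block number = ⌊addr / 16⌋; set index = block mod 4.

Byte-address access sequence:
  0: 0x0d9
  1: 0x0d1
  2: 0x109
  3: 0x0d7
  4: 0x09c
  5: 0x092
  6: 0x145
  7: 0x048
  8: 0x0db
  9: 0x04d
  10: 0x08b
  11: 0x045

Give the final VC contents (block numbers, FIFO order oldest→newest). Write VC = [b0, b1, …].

0: 0xd9 (blk 13, set 1) → MISS  vc=[]
1: 0xd1 (blk 13, set 1) → L1-HIT  vc=[]
2: 0x109 (blk 16, set 0) → MISS  vc=[]
3: 0xd7 (blk 13, set 1) → L1-HIT  vc=[]
4: 0x9c (blk 9, set 1) → MISS  vc=[13]
5: 0x92 (blk 9, set 1) → L1-HIT  vc=[13]
6: 0x145 (blk 20, set 0) → MISS  vc=[13, 16]
7: 0x48 (blk 4, set 0) → MISS  vc=[13, 16, 20]
8: 0xdb (blk 13, set 1) → VC-HIT  vc=[9, 16, 20]
9: 0x4d (blk 4, set 0) → L1-HIT  vc=[9, 16, 20]
10: 0x8b (blk 8, set 0) → MISS  vc=[9, 16, 20, 4]
11: 0x45 (blk 4, set 0) → VC-HIT  vc=[9, 16, 20, 8]

VC = [9, 16, 20, 8]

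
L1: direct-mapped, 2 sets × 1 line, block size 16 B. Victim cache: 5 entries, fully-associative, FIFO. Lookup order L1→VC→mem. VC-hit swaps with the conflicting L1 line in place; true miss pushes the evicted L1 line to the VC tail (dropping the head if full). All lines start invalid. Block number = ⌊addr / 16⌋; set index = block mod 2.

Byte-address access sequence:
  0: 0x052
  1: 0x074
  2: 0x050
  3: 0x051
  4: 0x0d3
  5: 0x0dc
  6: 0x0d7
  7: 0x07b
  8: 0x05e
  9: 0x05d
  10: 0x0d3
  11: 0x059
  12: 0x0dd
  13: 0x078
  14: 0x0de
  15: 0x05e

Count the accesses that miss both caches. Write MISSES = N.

  [0] addr=0x52 blk=5 s=1: MISS | VC []
  [1] addr=0x74 blk=7 s=1: MISS | VC [5]
  [2] addr=0x50 blk=5 s=1: VC-HIT | VC [7]
  [3] addr=0x51 blk=5 s=1: L1-HIT | VC [7]
  [4] addr=0xd3 blk=13 s=1: MISS | VC [7, 5]
  [5] addr=0xdc blk=13 s=1: L1-HIT | VC [7, 5]
  [6] addr=0xd7 blk=13 s=1: L1-HIT | VC [7, 5]
  [7] addr=0x7b blk=7 s=1: VC-HIT | VC [13, 5]
  [8] addr=0x5e blk=5 s=1: VC-HIT | VC [13, 7]
  [9] addr=0x5d blk=5 s=1: L1-HIT | VC [13, 7]
  [10] addr=0xd3 blk=13 s=1: VC-HIT | VC [5, 7]
  [11] addr=0x59 blk=5 s=1: VC-HIT | VC [13, 7]
  [12] addr=0xdd blk=13 s=1: VC-HIT | VC [5, 7]
  [13] addr=0x78 blk=7 s=1: VC-HIT | VC [5, 13]
  [14] addr=0xde blk=13 s=1: VC-HIT | VC [5, 7]
  [15] addr=0x5e blk=5 s=1: VC-HIT | VC [13, 7]

MISSES = 3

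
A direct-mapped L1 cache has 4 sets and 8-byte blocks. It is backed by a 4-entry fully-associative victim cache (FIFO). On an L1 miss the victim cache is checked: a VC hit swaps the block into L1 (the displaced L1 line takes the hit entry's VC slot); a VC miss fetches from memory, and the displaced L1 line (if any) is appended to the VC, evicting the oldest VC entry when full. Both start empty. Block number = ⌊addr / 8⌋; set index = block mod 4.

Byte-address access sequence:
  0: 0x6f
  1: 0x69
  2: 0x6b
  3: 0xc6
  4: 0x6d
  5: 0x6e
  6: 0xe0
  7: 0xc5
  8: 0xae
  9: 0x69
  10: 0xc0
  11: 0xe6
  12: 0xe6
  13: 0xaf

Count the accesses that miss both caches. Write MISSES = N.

#0 0x6f→b13/s1 MISS; vc=[]
#1 0x69→b13/s1 L1-HIT; vc=[]
#2 0x6b→b13/s1 L1-HIT; vc=[]
#3 0xc6→b24/s0 MISS; vc=[]
#4 0x6d→b13/s1 L1-HIT; vc=[]
#5 0x6e→b13/s1 L1-HIT; vc=[]
#6 0xe0→b28/s0 MISS; vc=[24]
#7 0xc5→b24/s0 VC-HIT; vc=[28]
#8 0xae→b21/s1 MISS; vc=[28,13]
#9 0x69→b13/s1 VC-HIT; vc=[28,21]
#10 0xc0→b24/s0 L1-HIT; vc=[28,21]
#11 0xe6→b28/s0 VC-HIT; vc=[24,21]
#12 0xe6→b28/s0 L1-HIT; vc=[24,21]
#13 0xaf→b21/s1 VC-HIT; vc=[24,13]

MISSES = 4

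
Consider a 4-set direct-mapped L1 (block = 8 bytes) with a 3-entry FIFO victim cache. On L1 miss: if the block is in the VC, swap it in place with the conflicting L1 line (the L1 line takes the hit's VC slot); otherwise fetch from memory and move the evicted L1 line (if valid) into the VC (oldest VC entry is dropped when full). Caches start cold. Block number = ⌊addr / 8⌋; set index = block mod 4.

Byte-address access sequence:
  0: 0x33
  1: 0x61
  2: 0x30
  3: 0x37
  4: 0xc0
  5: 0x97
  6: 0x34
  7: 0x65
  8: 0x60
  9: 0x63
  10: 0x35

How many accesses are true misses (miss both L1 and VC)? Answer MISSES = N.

#0 0x33→b6/s2 MISS; vc=[]
#1 0x61→b12/s0 MISS; vc=[]
#2 0x30→b6/s2 L1-HIT; vc=[]
#3 0x37→b6/s2 L1-HIT; vc=[]
#4 0xc0→b24/s0 MISS; vc=[12]
#5 0x97→b18/s2 MISS; vc=[12,6]
#6 0x34→b6/s2 VC-HIT; vc=[12,18]
#7 0x65→b12/s0 VC-HIT; vc=[24,18]
#8 0x60→b12/s0 L1-HIT; vc=[24,18]
#9 0x63→b12/s0 L1-HIT; vc=[24,18]
#10 0x35→b6/s2 L1-HIT; vc=[24,18]

MISSES = 4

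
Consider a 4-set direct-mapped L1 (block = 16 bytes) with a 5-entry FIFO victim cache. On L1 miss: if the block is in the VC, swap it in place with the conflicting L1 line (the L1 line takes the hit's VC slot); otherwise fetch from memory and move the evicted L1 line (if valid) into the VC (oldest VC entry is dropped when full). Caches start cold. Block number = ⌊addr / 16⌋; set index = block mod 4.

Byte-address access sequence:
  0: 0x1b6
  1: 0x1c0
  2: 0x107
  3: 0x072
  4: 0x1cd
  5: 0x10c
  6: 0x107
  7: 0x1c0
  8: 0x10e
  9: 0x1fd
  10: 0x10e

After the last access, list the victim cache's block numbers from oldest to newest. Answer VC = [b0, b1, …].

VC = [28, 27, 7]

  [0] addr=0x1b6 blk=27 s=3: MISS | VC []
  [1] addr=0x1c0 blk=28 s=0: MISS | VC []
  [2] addr=0x107 blk=16 s=0: MISS | VC [28]
  [3] addr=0x72 blk=7 s=3: MISS | VC [28, 27]
  [4] addr=0x1cd blk=28 s=0: VC-HIT | VC [16, 27]
  [5] addr=0x10c blk=16 s=0: VC-HIT | VC [28, 27]
  [6] addr=0x107 blk=16 s=0: L1-HIT | VC [28, 27]
  [7] addr=0x1c0 blk=28 s=0: VC-HIT | VC [16, 27]
  [8] addr=0x10e blk=16 s=0: VC-HIT | VC [28, 27]
  [9] addr=0x1fd blk=31 s=3: MISS | VC [28, 27, 7]
  [10] addr=0x10e blk=16 s=0: L1-HIT | VC [28, 27, 7]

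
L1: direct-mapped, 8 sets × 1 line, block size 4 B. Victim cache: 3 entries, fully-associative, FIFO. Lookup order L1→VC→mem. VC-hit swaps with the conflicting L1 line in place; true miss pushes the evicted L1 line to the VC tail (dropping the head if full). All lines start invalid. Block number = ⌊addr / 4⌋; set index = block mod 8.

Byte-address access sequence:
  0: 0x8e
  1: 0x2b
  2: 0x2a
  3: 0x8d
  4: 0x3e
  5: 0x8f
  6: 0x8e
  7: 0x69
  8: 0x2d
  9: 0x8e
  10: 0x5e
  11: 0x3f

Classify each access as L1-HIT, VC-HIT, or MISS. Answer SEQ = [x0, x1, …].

#0 0x8e→b35/s3 MISS; vc=[]
#1 0x2b→b10/s2 MISS; vc=[]
#2 0x2a→b10/s2 L1-HIT; vc=[]
#3 0x8d→b35/s3 L1-HIT; vc=[]
#4 0x3e→b15/s7 MISS; vc=[]
#5 0x8f→b35/s3 L1-HIT; vc=[]
#6 0x8e→b35/s3 L1-HIT; vc=[]
#7 0x69→b26/s2 MISS; vc=[10]
#8 0x2d→b11/s3 MISS; vc=[10,35]
#9 0x8e→b35/s3 VC-HIT; vc=[10,11]
#10 0x5e→b23/s7 MISS; vc=[10,11,15]
#11 0x3f→b15/s7 VC-HIT; vc=[10,11,23]

SEQ = [MISS, MISS, L1-HIT, L1-HIT, MISS, L1-HIT, L1-HIT, MISS, MISS, VC-HIT, MISS, VC-HIT]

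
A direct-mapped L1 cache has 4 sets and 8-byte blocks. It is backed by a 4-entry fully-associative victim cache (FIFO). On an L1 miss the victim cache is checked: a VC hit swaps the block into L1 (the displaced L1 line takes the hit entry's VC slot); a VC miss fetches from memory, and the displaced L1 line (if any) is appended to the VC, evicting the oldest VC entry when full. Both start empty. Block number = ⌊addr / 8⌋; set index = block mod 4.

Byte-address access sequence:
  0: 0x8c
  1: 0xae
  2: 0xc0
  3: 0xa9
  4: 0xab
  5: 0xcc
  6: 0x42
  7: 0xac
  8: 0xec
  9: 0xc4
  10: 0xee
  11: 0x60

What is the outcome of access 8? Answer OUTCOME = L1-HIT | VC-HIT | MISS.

#0 0x8c→b17/s1 MISS; vc=[]
#1 0xae→b21/s1 MISS; vc=[17]
#2 0xc0→b24/s0 MISS; vc=[17]
#3 0xa9→b21/s1 L1-HIT; vc=[17]
#4 0xab→b21/s1 L1-HIT; vc=[17]
#5 0xcc→b25/s1 MISS; vc=[17,21]
#6 0x42→b8/s0 MISS; vc=[17,21,24]
#7 0xac→b21/s1 VC-HIT; vc=[17,25,24]
#8 0xec→b29/s1 MISS; vc=[17,25,24,21]
#9 0xc4→b24/s0 VC-HIT; vc=[17,25,8,21]
#10 0xee→b29/s1 L1-HIT; vc=[17,25,8,21]
#11 0x60→b12/s0 MISS; vc=[25,8,21,24]

OUTCOME = MISS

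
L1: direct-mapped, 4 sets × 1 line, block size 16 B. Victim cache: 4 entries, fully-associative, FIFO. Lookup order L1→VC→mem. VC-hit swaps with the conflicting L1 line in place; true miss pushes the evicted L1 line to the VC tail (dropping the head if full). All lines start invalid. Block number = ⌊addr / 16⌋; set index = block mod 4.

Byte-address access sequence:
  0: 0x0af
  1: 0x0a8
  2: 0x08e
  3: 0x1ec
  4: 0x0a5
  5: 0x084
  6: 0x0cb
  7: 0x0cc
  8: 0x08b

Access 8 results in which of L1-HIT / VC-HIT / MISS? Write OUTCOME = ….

  [0] addr=0xaf blk=10 s=2: MISS | VC []
  [1] addr=0xa8 blk=10 s=2: L1-HIT | VC []
  [2] addr=0x8e blk=8 s=0: MISS | VC []
  [3] addr=0x1ec blk=30 s=2: MISS | VC [10]
  [4] addr=0xa5 blk=10 s=2: VC-HIT | VC [30]
  [5] addr=0x84 blk=8 s=0: L1-HIT | VC [30]
  [6] addr=0xcb blk=12 s=0: MISS | VC [30, 8]
  [7] addr=0xcc blk=12 s=0: L1-HIT | VC [30, 8]
  [8] addr=0x8b blk=8 s=0: VC-HIT | VC [30, 12]

OUTCOME = VC-HIT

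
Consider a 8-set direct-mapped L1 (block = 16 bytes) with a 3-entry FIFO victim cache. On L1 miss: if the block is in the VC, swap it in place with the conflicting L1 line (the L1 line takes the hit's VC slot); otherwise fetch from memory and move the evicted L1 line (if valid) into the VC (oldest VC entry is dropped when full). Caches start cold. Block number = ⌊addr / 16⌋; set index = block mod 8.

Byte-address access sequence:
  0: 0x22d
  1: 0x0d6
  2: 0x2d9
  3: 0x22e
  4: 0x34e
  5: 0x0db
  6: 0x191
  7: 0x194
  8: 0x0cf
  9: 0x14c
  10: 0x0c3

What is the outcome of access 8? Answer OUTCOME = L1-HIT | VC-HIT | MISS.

  [0] addr=0x22d blk=34 s=2: MISS | VC []
  [1] addr=0xd6 blk=13 s=5: MISS | VC []
  [2] addr=0x2d9 blk=45 s=5: MISS | VC [13]
  [3] addr=0x22e blk=34 s=2: L1-HIT | VC [13]
  [4] addr=0x34e blk=52 s=4: MISS | VC [13]
  [5] addr=0xdb blk=13 s=5: VC-HIT | VC [45]
  [6] addr=0x191 blk=25 s=1: MISS | VC [45]
  [7] addr=0x194 blk=25 s=1: L1-HIT | VC [45]
  [8] addr=0xcf blk=12 s=4: MISS | VC [45, 52]
  [9] addr=0x14c blk=20 s=4: MISS | VC [45, 52, 12]
  [10] addr=0xc3 blk=12 s=4: VC-HIT | VC [45, 52, 20]

OUTCOME = MISS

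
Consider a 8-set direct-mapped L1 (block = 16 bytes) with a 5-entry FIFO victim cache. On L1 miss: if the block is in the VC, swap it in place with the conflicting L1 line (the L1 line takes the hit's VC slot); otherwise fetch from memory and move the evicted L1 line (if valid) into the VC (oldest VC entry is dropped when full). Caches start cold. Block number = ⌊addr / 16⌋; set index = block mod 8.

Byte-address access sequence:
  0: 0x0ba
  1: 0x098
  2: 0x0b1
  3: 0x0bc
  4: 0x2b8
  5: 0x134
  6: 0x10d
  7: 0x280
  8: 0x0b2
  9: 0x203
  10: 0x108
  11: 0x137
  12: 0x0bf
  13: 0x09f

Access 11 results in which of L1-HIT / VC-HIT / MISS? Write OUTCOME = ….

OUTCOME = VC-HIT

  [0] addr=0xba blk=11 s=3: MISS | VC []
  [1] addr=0x98 blk=9 s=1: MISS | VC []
  [2] addr=0xb1 blk=11 s=3: L1-HIT | VC []
  [3] addr=0xbc blk=11 s=3: L1-HIT | VC []
  [4] addr=0x2b8 blk=43 s=3: MISS | VC [11]
  [5] addr=0x134 blk=19 s=3: MISS | VC [11, 43]
  [6] addr=0x10d blk=16 s=0: MISS | VC [11, 43]
  [7] addr=0x280 blk=40 s=0: MISS | VC [11, 43, 16]
  [8] addr=0xb2 blk=11 s=3: VC-HIT | VC [19, 43, 16]
  [9] addr=0x203 blk=32 s=0: MISS | VC [19, 43, 16, 40]
  [10] addr=0x108 blk=16 s=0: VC-HIT | VC [19, 43, 32, 40]
  [11] addr=0x137 blk=19 s=3: VC-HIT | VC [11, 43, 32, 40]
  [12] addr=0xbf blk=11 s=3: VC-HIT | VC [19, 43, 32, 40]
  [13] addr=0x9f blk=9 s=1: L1-HIT | VC [19, 43, 32, 40]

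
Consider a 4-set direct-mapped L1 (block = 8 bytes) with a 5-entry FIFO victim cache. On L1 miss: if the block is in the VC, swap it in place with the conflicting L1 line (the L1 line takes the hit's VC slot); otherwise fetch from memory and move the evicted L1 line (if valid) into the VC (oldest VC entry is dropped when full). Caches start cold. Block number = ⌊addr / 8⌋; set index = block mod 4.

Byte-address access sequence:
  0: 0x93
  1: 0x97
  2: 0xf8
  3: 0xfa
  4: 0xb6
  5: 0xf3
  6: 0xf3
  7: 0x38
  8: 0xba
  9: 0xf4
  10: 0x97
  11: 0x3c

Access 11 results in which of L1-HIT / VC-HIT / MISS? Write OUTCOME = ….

OUTCOME = VC-HIT

  [0] addr=0x93 blk=18 s=2: MISS | VC []
  [1] addr=0x97 blk=18 s=2: L1-HIT | VC []
  [2] addr=0xf8 blk=31 s=3: MISS | VC []
  [3] addr=0xfa blk=31 s=3: L1-HIT | VC []
  [4] addr=0xb6 blk=22 s=2: MISS | VC [18]
  [5] addr=0xf3 blk=30 s=2: MISS | VC [18, 22]
  [6] addr=0xf3 blk=30 s=2: L1-HIT | VC [18, 22]
  [7] addr=0x38 blk=7 s=3: MISS | VC [18, 22, 31]
  [8] addr=0xba blk=23 s=3: MISS | VC [18, 22, 31, 7]
  [9] addr=0xf4 blk=30 s=2: L1-HIT | VC [18, 22, 31, 7]
  [10] addr=0x97 blk=18 s=2: VC-HIT | VC [30, 22, 31, 7]
  [11] addr=0x3c blk=7 s=3: VC-HIT | VC [30, 22, 31, 23]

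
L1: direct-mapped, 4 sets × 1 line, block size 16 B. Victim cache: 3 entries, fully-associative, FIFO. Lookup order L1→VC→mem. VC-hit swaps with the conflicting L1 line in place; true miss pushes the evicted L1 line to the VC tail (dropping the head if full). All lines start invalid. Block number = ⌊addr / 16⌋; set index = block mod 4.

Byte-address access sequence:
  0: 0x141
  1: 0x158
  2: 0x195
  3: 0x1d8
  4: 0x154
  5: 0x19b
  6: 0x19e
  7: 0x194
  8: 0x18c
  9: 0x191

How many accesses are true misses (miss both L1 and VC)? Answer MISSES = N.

MISSES = 5

0: 0x141 (blk 20, set 0) → MISS  vc=[]
1: 0x158 (blk 21, set 1) → MISS  vc=[]
2: 0x195 (blk 25, set 1) → MISS  vc=[21]
3: 0x1d8 (blk 29, set 1) → MISS  vc=[21, 25]
4: 0x154 (blk 21, set 1) → VC-HIT  vc=[29, 25]
5: 0x19b (blk 25, set 1) → VC-HIT  vc=[29, 21]
6: 0x19e (blk 25, set 1) → L1-HIT  vc=[29, 21]
7: 0x194 (blk 25, set 1) → L1-HIT  vc=[29, 21]
8: 0x18c (blk 24, set 0) → MISS  vc=[29, 21, 20]
9: 0x191 (blk 25, set 1) → L1-HIT  vc=[29, 21, 20]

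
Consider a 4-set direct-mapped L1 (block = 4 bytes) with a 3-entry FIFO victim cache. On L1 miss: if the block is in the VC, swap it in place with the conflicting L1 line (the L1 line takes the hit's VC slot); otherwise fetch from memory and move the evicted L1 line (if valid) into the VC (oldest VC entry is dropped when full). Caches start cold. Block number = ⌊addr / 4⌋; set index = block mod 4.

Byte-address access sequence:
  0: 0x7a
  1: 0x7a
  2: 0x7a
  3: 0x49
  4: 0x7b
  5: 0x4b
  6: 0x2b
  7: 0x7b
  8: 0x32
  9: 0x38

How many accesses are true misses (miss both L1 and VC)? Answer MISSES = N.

  [0] addr=0x7a blk=30 s=2: MISS | VC []
  [1] addr=0x7a blk=30 s=2: L1-HIT | VC []
  [2] addr=0x7a blk=30 s=2: L1-HIT | VC []
  [3] addr=0x49 blk=18 s=2: MISS | VC [30]
  [4] addr=0x7b blk=30 s=2: VC-HIT | VC [18]
  [5] addr=0x4b blk=18 s=2: VC-HIT | VC [30]
  [6] addr=0x2b blk=10 s=2: MISS | VC [30, 18]
  [7] addr=0x7b blk=30 s=2: VC-HIT | VC [10, 18]
  [8] addr=0x32 blk=12 s=0: MISS | VC [10, 18]
  [9] addr=0x38 blk=14 s=2: MISS | VC [10, 18, 30]

MISSES = 5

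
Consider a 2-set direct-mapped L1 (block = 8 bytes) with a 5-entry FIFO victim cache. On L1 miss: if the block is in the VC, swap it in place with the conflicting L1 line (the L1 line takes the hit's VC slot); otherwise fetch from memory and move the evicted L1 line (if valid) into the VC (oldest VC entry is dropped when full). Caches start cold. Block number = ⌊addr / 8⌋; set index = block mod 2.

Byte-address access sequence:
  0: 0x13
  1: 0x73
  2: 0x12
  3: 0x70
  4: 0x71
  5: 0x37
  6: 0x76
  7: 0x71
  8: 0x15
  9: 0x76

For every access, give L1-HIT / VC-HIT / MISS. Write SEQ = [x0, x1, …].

SEQ = [MISS, MISS, VC-HIT, VC-HIT, L1-HIT, MISS, VC-HIT, L1-HIT, VC-HIT, VC-HIT]

  [0] addr=0x13 blk=2 s=0: MISS | VC []
  [1] addr=0x73 blk=14 s=0: MISS | VC [2]
  [2] addr=0x12 blk=2 s=0: VC-HIT | VC [14]
  [3] addr=0x70 blk=14 s=0: VC-HIT | VC [2]
  [4] addr=0x71 blk=14 s=0: L1-HIT | VC [2]
  [5] addr=0x37 blk=6 s=0: MISS | VC [2, 14]
  [6] addr=0x76 blk=14 s=0: VC-HIT | VC [2, 6]
  [7] addr=0x71 blk=14 s=0: L1-HIT | VC [2, 6]
  [8] addr=0x15 blk=2 s=0: VC-HIT | VC [14, 6]
  [9] addr=0x76 blk=14 s=0: VC-HIT | VC [2, 6]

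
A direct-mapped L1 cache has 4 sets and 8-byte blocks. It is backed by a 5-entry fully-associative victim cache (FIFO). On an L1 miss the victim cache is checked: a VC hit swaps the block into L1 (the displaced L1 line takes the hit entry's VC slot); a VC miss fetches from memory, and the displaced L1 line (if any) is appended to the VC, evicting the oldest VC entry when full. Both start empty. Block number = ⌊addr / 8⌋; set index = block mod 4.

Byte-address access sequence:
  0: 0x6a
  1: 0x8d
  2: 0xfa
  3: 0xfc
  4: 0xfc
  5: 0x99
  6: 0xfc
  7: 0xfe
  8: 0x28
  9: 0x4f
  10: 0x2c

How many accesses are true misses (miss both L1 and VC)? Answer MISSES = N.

MISSES = 6

  [0] addr=0x6a blk=13 s=1: MISS | VC []
  [1] addr=0x8d blk=17 s=1: MISS | VC [13]
  [2] addr=0xfa blk=31 s=3: MISS | VC [13]
  [3] addr=0xfc blk=31 s=3: L1-HIT | VC [13]
  [4] addr=0xfc blk=31 s=3: L1-HIT | VC [13]
  [5] addr=0x99 blk=19 s=3: MISS | VC [13, 31]
  [6] addr=0xfc blk=31 s=3: VC-HIT | VC [13, 19]
  [7] addr=0xfe blk=31 s=3: L1-HIT | VC [13, 19]
  [8] addr=0x28 blk=5 s=1: MISS | VC [13, 19, 17]
  [9] addr=0x4f blk=9 s=1: MISS | VC [13, 19, 17, 5]
  [10] addr=0x2c blk=5 s=1: VC-HIT | VC [13, 19, 17, 9]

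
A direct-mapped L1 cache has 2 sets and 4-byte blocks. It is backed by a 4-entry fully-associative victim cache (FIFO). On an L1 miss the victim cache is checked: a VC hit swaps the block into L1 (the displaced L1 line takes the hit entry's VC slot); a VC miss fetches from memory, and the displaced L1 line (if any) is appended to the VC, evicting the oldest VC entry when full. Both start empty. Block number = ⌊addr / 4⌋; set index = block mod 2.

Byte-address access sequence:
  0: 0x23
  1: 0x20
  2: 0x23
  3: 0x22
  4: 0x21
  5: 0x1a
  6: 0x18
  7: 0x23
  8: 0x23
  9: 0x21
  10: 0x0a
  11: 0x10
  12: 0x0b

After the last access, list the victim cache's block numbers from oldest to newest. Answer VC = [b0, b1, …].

  [0] addr=0x23 blk=8 s=0: MISS | VC []
  [1] addr=0x20 blk=8 s=0: L1-HIT | VC []
  [2] addr=0x23 blk=8 s=0: L1-HIT | VC []
  [3] addr=0x22 blk=8 s=0: L1-HIT | VC []
  [4] addr=0x21 blk=8 s=0: L1-HIT | VC []
  [5] addr=0x1a blk=6 s=0: MISS | VC [8]
  [6] addr=0x18 blk=6 s=0: L1-HIT | VC [8]
  [7] addr=0x23 blk=8 s=0: VC-HIT | VC [6]
  [8] addr=0x23 blk=8 s=0: L1-HIT | VC [6]
  [9] addr=0x21 blk=8 s=0: L1-HIT | VC [6]
  [10] addr=0xa blk=2 s=0: MISS | VC [6, 8]
  [11] addr=0x10 blk=4 s=0: MISS | VC [6, 8, 2]
  [12] addr=0xb blk=2 s=0: VC-HIT | VC [6, 8, 4]

VC = [6, 8, 4]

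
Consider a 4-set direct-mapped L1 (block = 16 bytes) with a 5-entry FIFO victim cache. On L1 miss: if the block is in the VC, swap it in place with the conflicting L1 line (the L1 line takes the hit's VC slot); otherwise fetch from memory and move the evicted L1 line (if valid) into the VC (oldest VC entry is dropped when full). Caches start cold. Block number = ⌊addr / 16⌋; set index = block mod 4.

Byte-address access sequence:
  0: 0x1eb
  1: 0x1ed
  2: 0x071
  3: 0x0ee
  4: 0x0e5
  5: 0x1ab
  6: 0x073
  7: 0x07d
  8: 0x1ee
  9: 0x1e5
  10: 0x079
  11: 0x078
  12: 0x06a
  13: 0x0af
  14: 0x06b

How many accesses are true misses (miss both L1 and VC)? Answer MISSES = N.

#0 0x1eb→b30/s2 MISS; vc=[]
#1 0x1ed→b30/s2 L1-HIT; vc=[]
#2 0x71→b7/s3 MISS; vc=[]
#3 0xee→b14/s2 MISS; vc=[30]
#4 0xe5→b14/s2 L1-HIT; vc=[30]
#5 0x1ab→b26/s2 MISS; vc=[30,14]
#6 0x73→b7/s3 L1-HIT; vc=[30,14]
#7 0x7d→b7/s3 L1-HIT; vc=[30,14]
#8 0x1ee→b30/s2 VC-HIT; vc=[26,14]
#9 0x1e5→b30/s2 L1-HIT; vc=[26,14]
#10 0x79→b7/s3 L1-HIT; vc=[26,14]
#11 0x78→b7/s3 L1-HIT; vc=[26,14]
#12 0x6a→b6/s2 MISS; vc=[26,14,30]
#13 0xaf→b10/s2 MISS; vc=[26,14,30,6]
#14 0x6b→b6/s2 VC-HIT; vc=[26,14,30,10]

MISSES = 6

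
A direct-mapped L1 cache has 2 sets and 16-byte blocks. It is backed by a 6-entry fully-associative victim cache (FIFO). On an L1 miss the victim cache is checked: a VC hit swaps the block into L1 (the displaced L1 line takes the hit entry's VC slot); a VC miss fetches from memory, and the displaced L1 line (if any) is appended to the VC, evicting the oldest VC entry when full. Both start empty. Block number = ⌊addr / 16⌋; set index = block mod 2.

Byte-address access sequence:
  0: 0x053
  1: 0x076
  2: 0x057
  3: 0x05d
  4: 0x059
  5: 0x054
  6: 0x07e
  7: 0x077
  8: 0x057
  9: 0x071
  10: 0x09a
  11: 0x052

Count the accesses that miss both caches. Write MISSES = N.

MISSES = 3

#0 0x53→b5/s1 MISS; vc=[]
#1 0x76→b7/s1 MISS; vc=[5]
#2 0x57→b5/s1 VC-HIT; vc=[7]
#3 0x5d→b5/s1 L1-HIT; vc=[7]
#4 0x59→b5/s1 L1-HIT; vc=[7]
#5 0x54→b5/s1 L1-HIT; vc=[7]
#6 0x7e→b7/s1 VC-HIT; vc=[5]
#7 0x77→b7/s1 L1-HIT; vc=[5]
#8 0x57→b5/s1 VC-HIT; vc=[7]
#9 0x71→b7/s1 VC-HIT; vc=[5]
#10 0x9a→b9/s1 MISS; vc=[5,7]
#11 0x52→b5/s1 VC-HIT; vc=[9,7]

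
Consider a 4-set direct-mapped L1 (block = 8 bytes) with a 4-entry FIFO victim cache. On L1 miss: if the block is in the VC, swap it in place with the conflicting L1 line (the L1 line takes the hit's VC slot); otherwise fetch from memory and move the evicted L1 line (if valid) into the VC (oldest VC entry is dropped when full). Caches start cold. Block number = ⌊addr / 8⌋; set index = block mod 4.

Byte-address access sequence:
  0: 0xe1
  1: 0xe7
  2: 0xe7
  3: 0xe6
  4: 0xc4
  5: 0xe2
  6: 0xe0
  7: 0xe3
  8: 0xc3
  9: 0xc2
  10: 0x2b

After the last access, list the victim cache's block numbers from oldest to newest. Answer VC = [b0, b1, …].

VC = [28]

  [0] addr=0xe1 blk=28 s=0: MISS | VC []
  [1] addr=0xe7 blk=28 s=0: L1-HIT | VC []
  [2] addr=0xe7 blk=28 s=0: L1-HIT | VC []
  [3] addr=0xe6 blk=28 s=0: L1-HIT | VC []
  [4] addr=0xc4 blk=24 s=0: MISS | VC [28]
  [5] addr=0xe2 blk=28 s=0: VC-HIT | VC [24]
  [6] addr=0xe0 blk=28 s=0: L1-HIT | VC [24]
  [7] addr=0xe3 blk=28 s=0: L1-HIT | VC [24]
  [8] addr=0xc3 blk=24 s=0: VC-HIT | VC [28]
  [9] addr=0xc2 blk=24 s=0: L1-HIT | VC [28]
  [10] addr=0x2b blk=5 s=1: MISS | VC [28]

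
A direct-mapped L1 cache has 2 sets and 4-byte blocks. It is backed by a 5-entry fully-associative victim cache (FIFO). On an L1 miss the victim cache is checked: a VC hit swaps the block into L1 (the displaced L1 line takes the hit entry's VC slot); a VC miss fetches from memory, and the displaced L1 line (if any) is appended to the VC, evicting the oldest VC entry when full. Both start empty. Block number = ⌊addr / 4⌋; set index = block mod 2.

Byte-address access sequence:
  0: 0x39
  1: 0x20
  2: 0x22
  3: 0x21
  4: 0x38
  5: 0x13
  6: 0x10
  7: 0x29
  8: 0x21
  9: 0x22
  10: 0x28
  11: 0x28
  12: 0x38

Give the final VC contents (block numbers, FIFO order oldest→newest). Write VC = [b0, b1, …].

#0 0x39→b14/s0 MISS; vc=[]
#1 0x20→b8/s0 MISS; vc=[14]
#2 0x22→b8/s0 L1-HIT; vc=[14]
#3 0x21→b8/s0 L1-HIT; vc=[14]
#4 0x38→b14/s0 VC-HIT; vc=[8]
#5 0x13→b4/s0 MISS; vc=[8,14]
#6 0x10→b4/s0 L1-HIT; vc=[8,14]
#7 0x29→b10/s0 MISS; vc=[8,14,4]
#8 0x21→b8/s0 VC-HIT; vc=[10,14,4]
#9 0x22→b8/s0 L1-HIT; vc=[10,14,4]
#10 0x28→b10/s0 VC-HIT; vc=[8,14,4]
#11 0x28→b10/s0 L1-HIT; vc=[8,14,4]
#12 0x38→b14/s0 VC-HIT; vc=[8,10,4]

VC = [8, 10, 4]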